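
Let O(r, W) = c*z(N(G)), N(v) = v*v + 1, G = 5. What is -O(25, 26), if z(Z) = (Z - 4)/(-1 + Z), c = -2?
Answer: 44/25 ≈ 1.7600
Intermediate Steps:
N(v) = 1 + v**2 (N(v) = v**2 + 1 = 1 + v**2)
z(Z) = (-4 + Z)/(-1 + Z)
O(r, W) = -44/25 (O(r, W) = -2*(-4 + (1 + 5**2))/(-1 + (1 + 5**2)) = -2*(-4 + (1 + 25))/(-1 + (1 + 25)) = -2*(-4 + 26)/(-1 + 26) = -2*22/25 = -44/25)
-O(25, 26) = -1*(-44/25) = 44/25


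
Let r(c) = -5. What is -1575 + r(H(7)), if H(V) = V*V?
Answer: -1580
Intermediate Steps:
H(V) = V²
-1575 + r(H(7)) = -1575 - 5 = -1580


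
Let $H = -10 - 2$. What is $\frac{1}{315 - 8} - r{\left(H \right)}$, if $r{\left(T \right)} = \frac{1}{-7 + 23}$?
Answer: $- \frac{291}{4912} \approx -0.059243$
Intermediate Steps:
$H = -12$
$r{\left(T \right)} = \frac{1}{16}$
$\frac{1}{315 - 8} - r{\left(H \right)} = \frac{1}{315 - 8} - \frac{1}{16} = \frac{1}{307} - \frac{1}{16} = - \frac{291}{4912}$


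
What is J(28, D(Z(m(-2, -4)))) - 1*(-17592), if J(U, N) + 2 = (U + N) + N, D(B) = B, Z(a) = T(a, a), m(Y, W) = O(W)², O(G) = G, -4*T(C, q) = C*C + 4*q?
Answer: 17458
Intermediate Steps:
T(C, q) = -q - C²/4 (T(C, q) = -(C*C + 4*q)/4 = -(C² + 4*q)/4 = -q - C²/4)
m(Y, W) = W²
Z(a) = -a - a²/4
J(U, N) = -2 + U + 2*N (J(U, N) = -2 + ((U + N) + N) = -2 + ((N + U) + N) = -2 + (U + 2*N) = -2 + U + 2*N)
J(28, D(Z(m(-2, -4)))) - 1*(-17592) = (-2 + 28 + 2*((¼)*(-4)²*(-4 - 1*(-4)²))) - 1*(-17592) = (-2 + 28 + 2*((¼)*16*(-4 - 1*16))) + 17592 = (-2 + 28 + 2*((¼)*16*(-4 - 16))) + 17592 = (-2 + 28 + 2*((¼)*16*(-20))) + 17592 = (-2 + 28 + 2*(-80)) + 17592 = (-2 + 28 - 160) + 17592 = -134 + 17592 = 17458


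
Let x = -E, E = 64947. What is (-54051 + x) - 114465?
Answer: -233463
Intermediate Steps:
x = -64947 (x = -1*64947 = -64947)
(-54051 + x) - 114465 = (-54051 - 64947) - 114465 = -118998 - 114465 = -233463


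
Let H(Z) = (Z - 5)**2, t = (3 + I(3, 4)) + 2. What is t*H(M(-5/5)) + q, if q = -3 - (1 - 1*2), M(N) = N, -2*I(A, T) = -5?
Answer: 268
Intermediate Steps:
I(A, T) = 5/2 (I(A, T) = -1/2*(-5) = 5/2)
t = 15/2 (t = (3 + 5/2) + 2 = 11/2 + 2 = 15/2 ≈ 7.5000)
q = -2 (q = -3 - (1 - 2) = -3 - 1*(-1) = -3 + 1 = -2)
H(Z) = (-5 + Z)**2
t*H(M(-5/5)) + q = 15*(-5 - 5/5)**2/2 - 2 = 15*(-5 - 5*1/5)**2/2 - 2 = 15*(-5 - 1)**2/2 - 2 = (15/2)*(-6)**2 - 2 = (15/2)*36 - 2 = 270 - 2 = 268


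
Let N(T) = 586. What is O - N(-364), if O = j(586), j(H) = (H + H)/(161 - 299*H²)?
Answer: -60167693570/102675243 ≈ -586.00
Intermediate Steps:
j(H) = 2*H/(161 - 299*H²) (j(H) = (2*H)/(161 - 299*H²) = 2*H/(161 - 299*H²))
O = -1172/102675243 (O = -2*586/(-161 + 299*586²) = -2*586/(-161 + 299*343396) = -2*586/(-161 + 102675404) = -2*586/102675243 = -2*586*1/102675243 = -1172/102675243 ≈ -1.1415e-5)
O - N(-364) = -1172/102675243 - 1*586 = -1172/102675243 - 586 = -60167693570/102675243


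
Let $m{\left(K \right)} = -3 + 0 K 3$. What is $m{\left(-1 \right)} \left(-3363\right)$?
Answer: $10089$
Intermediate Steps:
$m{\left(K \right)} = -3$ ($m{\left(K \right)} = -3 + 0 \cdot 3 = -3 + 0 = -3$)
$m{\left(-1 \right)} \left(-3363\right) = \left(-3\right) \left(-3363\right) = 10089$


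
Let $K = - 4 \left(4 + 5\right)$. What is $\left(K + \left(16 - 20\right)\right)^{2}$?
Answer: $1600$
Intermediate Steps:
$K = -36$ ($K = \left(-4\right) 9 = -36$)
$\left(K + \left(16 - 20\right)\right)^{2} = \left(-36 + \left(16 - 20\right)\right)^{2} = \left(-36 - 4\right)^{2} = \left(-40\right)^{2} = 1600$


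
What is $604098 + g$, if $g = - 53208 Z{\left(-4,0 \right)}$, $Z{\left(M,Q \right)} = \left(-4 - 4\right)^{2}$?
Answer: $-2801214$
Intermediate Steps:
$Z{\left(M,Q \right)} = 64$ ($Z{\left(M,Q \right)} = \left(-8\right)^{2} = 64$)
$g = -3405312$ ($g = \left(-53208\right) 64 = -3405312$)
$604098 + g = 604098 - 3405312 = -2801214$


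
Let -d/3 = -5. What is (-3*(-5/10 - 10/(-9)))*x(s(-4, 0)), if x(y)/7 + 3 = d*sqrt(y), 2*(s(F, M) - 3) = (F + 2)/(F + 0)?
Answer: 77/2 - 385*sqrt(13)/4 ≈ -308.53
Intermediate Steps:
d = 15 (d = -3*(-5) = 15)
s(F, M) = 3 + (2 + F)/(2*F) (s(F, M) = 3 + ((F + 2)/(F + 0))/2 = 3 + ((2 + F)/F)/2 = 3 + (2 + F)/(2*F))
x(y) = -21 + 105*sqrt(y) (x(y) = -21 + 7*(15*sqrt(y)) = -21 + 105*sqrt(y))
(-3*(-5/10 - 10/(-9)))*x(s(-4, 0)) = (-3*(-5/10 - 10/(-9)))*(-21 + 105*sqrt(7/2 + 1/(-4))) = (-3*(-5*1/10 - 10*(-1/9)))*(-21 + 105*sqrt(7/2 - 1/4)) = (-3*(-1/2 + 10/9))*(-21 + 105*sqrt(13/4)) = (-3*11/18)*(-21 + 105*(sqrt(13)/2)) = -11*(-21 + 105*sqrt(13)/2)/6 = 77/2 - 385*sqrt(13)/4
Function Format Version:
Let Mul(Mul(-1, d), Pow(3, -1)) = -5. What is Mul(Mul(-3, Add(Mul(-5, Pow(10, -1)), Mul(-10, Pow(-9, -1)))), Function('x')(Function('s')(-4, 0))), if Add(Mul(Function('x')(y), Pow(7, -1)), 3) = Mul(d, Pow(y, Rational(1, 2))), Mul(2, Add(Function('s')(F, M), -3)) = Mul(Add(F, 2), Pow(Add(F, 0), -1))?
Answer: Add(Rational(77, 2), Mul(Rational(-385, 4), Pow(13, Rational(1, 2)))) ≈ -308.53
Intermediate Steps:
d = 15 (d = Mul(-3, -5) = 15)
Function('s')(F, M) = Add(3, Mul(Rational(1, 2), Pow(F, -1), Add(2, F))) (Function('s')(F, M) = Add(3, Mul(Rational(1, 2), Mul(Add(F, 2), Pow(Add(F, 0), -1)))) = Add(3, Mul(Rational(1, 2), Mul(Add(2, F), Pow(F, -1)))) = Add(3, Mul(Rational(1, 2), Mul(Pow(F, -1), Add(2, F)))) = Add(3, Mul(Rational(1, 2), Pow(F, -1), Add(2, F))))
Function('x')(y) = Add(-21, Mul(105, Pow(y, Rational(1, 2)))) (Function('x')(y) = Add(-21, Mul(7, Mul(15, Pow(y, Rational(1, 2))))) = Add(-21, Mul(105, Pow(y, Rational(1, 2)))))
Mul(Mul(-3, Add(Mul(-5, Pow(10, -1)), Mul(-10, Pow(-9, -1)))), Function('x')(Function('s')(-4, 0))) = Mul(Mul(-3, Add(Mul(-5, Pow(10, -1)), Mul(-10, Pow(-9, -1)))), Add(-21, Mul(105, Pow(Add(Rational(7, 2), Pow(-4, -1)), Rational(1, 2))))) = Mul(Mul(-3, Add(Mul(-5, Rational(1, 10)), Mul(-10, Rational(-1, 9)))), Add(-21, Mul(105, Pow(Add(Rational(7, 2), Rational(-1, 4)), Rational(1, 2))))) = Mul(Mul(-3, Add(Rational(-1, 2), Rational(10, 9))), Add(-21, Mul(105, Pow(Rational(13, 4), Rational(1, 2))))) = Mul(Mul(-3, Rational(11, 18)), Add(-21, Mul(105, Mul(Rational(1, 2), Pow(13, Rational(1, 2)))))) = Mul(Rational(-11, 6), Add(-21, Mul(Rational(105, 2), Pow(13, Rational(1, 2))))) = Add(Rational(77, 2), Mul(Rational(-385, 4), Pow(13, Rational(1, 2))))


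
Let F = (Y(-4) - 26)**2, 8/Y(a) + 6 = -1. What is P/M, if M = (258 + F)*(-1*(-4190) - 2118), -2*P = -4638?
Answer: 16233/14427632 ≈ 0.0011251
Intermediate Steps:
P = 2319 (P = -1/2*(-4638) = 2319)
Y(a) = -8/7 (Y(a) = 8/(-6 - 1) = 8/(-7) = 8*(-1/7) = -8/7)
F = 36100/49 (F = (-8/7 - 26)**2 = (-190/7)**2 = 36100/49 ≈ 736.73)
M = 14427632/7 (M = (258 + 36100/49)*(-1*(-4190) - 2118) = 48742*(4190 - 2118)/49 = (48742/49)*2072 = 14427632/7 ≈ 2.0611e+6)
P/M = 2319/(14427632/7) = 2319*(7/14427632) = 16233/14427632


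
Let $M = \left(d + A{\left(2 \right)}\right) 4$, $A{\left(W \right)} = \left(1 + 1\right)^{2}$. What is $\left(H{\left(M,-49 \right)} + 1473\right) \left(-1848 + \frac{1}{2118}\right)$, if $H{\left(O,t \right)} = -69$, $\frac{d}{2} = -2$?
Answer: $- \frac{915890742}{353} \approx -2.5946 \cdot 10^{6}$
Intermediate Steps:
$d = -4$ ($d = 2 \left(-2\right) = -4$)
$A{\left(W \right)} = 4$ ($A{\left(W \right)} = 2^{2} = 4$)
$M = 0$ ($M = \left(-4 + 4\right) 4 = 0 \cdot 4 = 0$)
$\left(H{\left(M,-49 \right)} + 1473\right) \left(-1848 + \frac{1}{2118}\right) = \left(-69 + 1473\right) \left(-1848 + \frac{1}{2118}\right) = 1404 \left(-1848 + \frac{1}{2118}\right) = 1404 \left(- \frac{3914063}{2118}\right) = - \frac{915890742}{353}$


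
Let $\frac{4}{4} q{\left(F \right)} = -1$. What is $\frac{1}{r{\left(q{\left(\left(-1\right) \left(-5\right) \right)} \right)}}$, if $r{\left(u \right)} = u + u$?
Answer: $- \frac{1}{2} \approx -0.5$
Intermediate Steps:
$q{\left(F \right)} = -1$
$r{\left(u \right)} = 2 u$
$\frac{1}{r{\left(q{\left(\left(-1\right) \left(-5\right) \right)} \right)}} = \frac{1}{2 \left(-1\right)} = \frac{1}{-2} = - \frac{1}{2}$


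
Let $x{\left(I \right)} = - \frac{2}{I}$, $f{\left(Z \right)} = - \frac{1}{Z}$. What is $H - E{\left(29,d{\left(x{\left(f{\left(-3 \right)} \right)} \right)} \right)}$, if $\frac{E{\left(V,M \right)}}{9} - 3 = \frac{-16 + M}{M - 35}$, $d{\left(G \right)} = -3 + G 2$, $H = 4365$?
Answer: $\frac{216621}{50} \approx 4332.4$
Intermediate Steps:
$d{\left(G \right)} = -3 + 2 G$
$E{\left(V,M \right)} = 27 + \frac{9 \left(-16 + M\right)}{-35 + M}$ ($E{\left(V,M \right)} = 27 + 9 \frac{-16 + M}{M - 35} = 27 + 9 \frac{-16 + M}{-35 + M} = 27 + \frac{9 \left(-16 + M\right)}{-35 + M}$)
$H - E{\left(29,d{\left(x{\left(f{\left(-3 \right)} \right)} \right)} \right)} = 4365 - \frac{9 \left(-121 + 4 \left(-3 + 2 \left(- \frac{2}{\left(-1\right) \frac{1}{-3}}\right)\right)\right)}{-35 + \left(-3 + 2 \left(- \frac{2}{\left(-1\right) \frac{1}{-3}}\right)\right)} = 4365 - \frac{9 \left(-121 + 4 \left(-3 + 2 \left(- \frac{2}{\left(-1\right) \left(- \frac{1}{3}\right)}\right)\right)\right)}{-35 + \left(-3 + 2 \left(- \frac{2}{\left(-1\right) \left(- \frac{1}{3}\right)}\right)\right)} = 4365 - \frac{9 \left(-121 + 4 \left(-3 + 2 \left(- 2 \frac{1}{\frac{1}{3}}\right)\right)\right)}{-35 + \left(-3 + 2 \left(- 2 \frac{1}{\frac{1}{3}}\right)\right)} = 4365 - \frac{9 \left(-121 + 4 \left(-3 + 2 \left(\left(-2\right) 3\right)\right)\right)}{-35 + \left(-3 + 2 \left(\left(-2\right) 3\right)\right)} = 4365 - \frac{9 \left(-121 + 4 \left(-3 + 2 \left(-6\right)\right)\right)}{-35 + \left(-3 + 2 \left(-6\right)\right)} = 4365 - \frac{9 \left(-121 + 4 \left(-3 - 12\right)\right)}{-35 - 15} = 4365 - \frac{9 \left(-121 + 4 \left(-15\right)\right)}{-35 - 15} = 4365 - \frac{9 \left(-121 - 60\right)}{-50} = 4365 - 9 \left(- \frac{1}{50}\right) \left(-181\right) = 4365 - \frac{1629}{50} = \frac{216621}{50}$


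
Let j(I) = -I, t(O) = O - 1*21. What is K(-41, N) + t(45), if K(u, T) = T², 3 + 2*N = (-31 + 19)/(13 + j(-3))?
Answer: 1761/64 ≈ 27.516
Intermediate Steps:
t(O) = -21 + O (t(O) = O - 21 = -21 + O)
N = -15/8 (N = -3/2 + ((-31 + 19)/(13 - 1*(-3)))/2 = -3/2 + (-12/(13 + 3))/2 = -3/2 + (-12/16)/2 = -3/2 + (-12*1/16)/2 = -3/2 + (½)*(-¾) = -3/2 - 3/8 = -15/8 ≈ -1.8750)
K(-41, N) + t(45) = (-15/8)² + (-21 + 45) = 225/64 + 24 = 1761/64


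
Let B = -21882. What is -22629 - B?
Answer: -747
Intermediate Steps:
-22629 - B = -22629 - 1*(-21882) = -22629 + 21882 = -747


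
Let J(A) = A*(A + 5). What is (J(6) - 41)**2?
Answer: 625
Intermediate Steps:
J(A) = A*(5 + A)
(J(6) - 41)**2 = (6*(5 + 6) - 41)**2 = (6*11 - 41)**2 = (66 - 41)**2 = 25**2 = 625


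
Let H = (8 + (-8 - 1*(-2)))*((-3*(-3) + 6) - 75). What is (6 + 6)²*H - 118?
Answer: -17398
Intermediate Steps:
H = -120 (H = (8 + (-8 + 2))*((9 + 6) - 75) = (8 - 6)*(15 - 75) = 2*(-60) = -120)
(6 + 6)²*H - 118 = (6 + 6)²*(-120) - 118 = 12²*(-120) - 118 = 144*(-120) - 118 = -17280 - 118 = -17398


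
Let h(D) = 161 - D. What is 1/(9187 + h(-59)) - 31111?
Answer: -292661176/9407 ≈ -31111.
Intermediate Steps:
1/(9187 + h(-59)) - 31111 = 1/(9187 + (161 - 1*(-59))) - 31111 = 1/(9187 + (161 + 59)) - 31111 = 1/(9187 + 220) - 31111 = 1/9407 - 31111 = -292661176/9407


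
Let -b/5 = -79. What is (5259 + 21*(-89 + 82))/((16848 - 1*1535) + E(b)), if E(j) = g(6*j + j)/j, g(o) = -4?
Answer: 2019240/6048631 ≈ 0.33383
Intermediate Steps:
b = 395 (b = -5*(-79) = 395)
E(j) = -4/j
(5259 + 21*(-89 + 82))/((16848 - 1*1535) + E(b)) = (5259 + 21*(-89 + 82))/((16848 - 1*1535) - 4/395) = (5259 + 21*(-7))/((16848 - 1535) - 4*1/395) = (5259 - 147)/(15313 - 4/395) = 5112/(6048631/395) = 5112*(395/6048631) = 2019240/6048631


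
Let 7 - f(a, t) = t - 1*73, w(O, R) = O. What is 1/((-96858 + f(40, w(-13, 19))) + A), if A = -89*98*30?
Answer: -1/358425 ≈ -2.7900e-6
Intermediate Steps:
f(a, t) = 80 - t (f(a, t) = 7 - (t - 1*73) = 7 - (t - 73) = 7 - (-73 + t) = 7 + (73 - t) = 80 - t)
A = -261660 (A = -8722*30 = -261660)
1/((-96858 + f(40, w(-13, 19))) + A) = 1/((-96858 + (80 - 1*(-13))) - 261660) = 1/((-96858 + (80 + 13)) - 261660) = 1/((-96858 + 93) - 261660) = 1/(-96765 - 261660) = 1/(-358425) = -1/358425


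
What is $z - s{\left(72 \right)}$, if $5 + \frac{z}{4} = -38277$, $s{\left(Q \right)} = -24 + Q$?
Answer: $-153176$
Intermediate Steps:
$z = -153128$ ($z = -20 + 4 \left(-38277\right) = -20 - 153108 = -153128$)
$z - s{\left(72 \right)} = -153128 - \left(-24 + 72\right) = -153128 - 48 = -153176$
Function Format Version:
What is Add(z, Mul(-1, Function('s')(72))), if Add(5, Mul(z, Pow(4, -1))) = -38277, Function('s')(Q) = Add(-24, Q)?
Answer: -153176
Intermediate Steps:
z = -153128 (z = Add(-20, Mul(4, -38277)) = Add(-20, -153108) = -153128)
Add(z, Mul(-1, Function('s')(72))) = Add(-153128, Mul(-1, Add(-24, 72))) = Add(-153128, Mul(-1, 48)) = Add(-153128, -48) = -153176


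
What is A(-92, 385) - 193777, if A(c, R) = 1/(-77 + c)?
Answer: -32748314/169 ≈ -1.9378e+5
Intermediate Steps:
A(-92, 385) - 193777 = 1/(-77 - 92) - 193777 = 1/(-169) - 193777 = -1/169 - 193777 = -32748314/169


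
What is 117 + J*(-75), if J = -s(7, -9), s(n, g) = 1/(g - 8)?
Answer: 1914/17 ≈ 112.59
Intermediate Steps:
s(n, g) = 1/(-8 + g)
J = 1/17 (J = -1/(-8 - 9) = -1/(-17) = -1*(-1/17) = 1/17 ≈ 0.058824)
117 + J*(-75) = 117 + (1/17)*(-75) = 117 - 75/17 = 1914/17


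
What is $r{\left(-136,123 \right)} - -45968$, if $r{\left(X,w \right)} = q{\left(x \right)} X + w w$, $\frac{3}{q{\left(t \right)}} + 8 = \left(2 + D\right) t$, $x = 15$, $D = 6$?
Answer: $\frac{855307}{14} \approx 61093.0$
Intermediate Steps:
$q{\left(t \right)} = \frac{3}{-8 + 8 t}$ ($q{\left(t \right)} = \frac{3}{-8 + \left(2 + 6\right) t} = \frac{3}{-8 + 8 t}$)
$r{\left(X,w \right)} = w^{2} + \frac{3 X}{112}$ ($r{\left(X,w \right)} = \frac{3}{8 \left(-1 + 15\right)} X + w w = \frac{3}{8 \cdot 14} X + w^{2} = \frac{3}{8} \cdot \frac{1}{14} X + w^{2} = \frac{3 X}{112} + w^{2} = w^{2} + \frac{3 X}{112}$)
$r{\left(-136,123 \right)} - -45968 = \left(123^{2} + \frac{3}{112} \left(-136\right)\right) - -45968 = \left(15129 - \frac{51}{14}\right) + 45968 = \frac{211755}{14} + 45968 = \frac{855307}{14}$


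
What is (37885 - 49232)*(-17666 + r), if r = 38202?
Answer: -233021992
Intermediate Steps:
(37885 - 49232)*(-17666 + r) = (37885 - 49232)*(-17666 + 38202) = -11347*20536 = -233021992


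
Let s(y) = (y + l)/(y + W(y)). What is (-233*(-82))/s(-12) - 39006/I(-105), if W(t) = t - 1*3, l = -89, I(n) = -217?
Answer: 115881660/21917 ≈ 5287.3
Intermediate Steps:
W(t) = -3 + t (W(t) = t - 3 = -3 + t)
s(y) = (-89 + y)/(-3 + 2*y) (s(y) = (y - 89)/(y + (-3 + y)) = (-89 + y)/(-3 + 2*y))
(-233*(-82))/s(-12) - 39006/I(-105) = (-233*(-82))/(((-89 - 12)/(-3 + 2*(-12)))) - 39006/(-217) = 19106/((-101/(-3 - 24))) - 39006*(-1/217) = 19106/((-101/(-27))) + 39006/217 = 19106/((-1/27*(-101))) + 39006/217 = 19106/(101/27) + 39006/217 = 19106*(27/101) + 39006/217 = 515862/101 + 39006/217 = 115881660/21917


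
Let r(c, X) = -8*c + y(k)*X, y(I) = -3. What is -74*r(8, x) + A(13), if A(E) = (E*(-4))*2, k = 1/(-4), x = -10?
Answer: 2412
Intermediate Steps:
k = -1/4 ≈ -0.25000
r(c, X) = -8*c - 3*X
A(E) = -8*E (A(E) = -4*E*2 = -8*E)
-74*r(8, x) + A(13) = -74*(-8*8 - 3*(-10)) - 8*13 = -74*(-64 + 30) - 104 = -74*(-34) - 104 = 2516 - 104 = 2412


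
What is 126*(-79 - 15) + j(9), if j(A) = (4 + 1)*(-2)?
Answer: -11854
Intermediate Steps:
j(A) = -10 (j(A) = 5*(-2) = -10)
126*(-79 - 15) + j(9) = 126*(-79 - 15) - 10 = 126*(-94) - 10 = -11844 - 10 = -11854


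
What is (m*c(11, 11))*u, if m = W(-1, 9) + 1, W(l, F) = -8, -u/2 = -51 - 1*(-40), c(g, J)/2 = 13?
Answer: -4004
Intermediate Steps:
c(g, J) = 26 (c(g, J) = 2*13 = 26)
u = 22 (u = -2*(-51 - 1*(-40)) = -2*(-51 + 40) = -2*(-11) = 22)
m = -7 (m = -8 + 1 = -7)
(m*c(11, 11))*u = -7*26*22 = -182*22 = -4004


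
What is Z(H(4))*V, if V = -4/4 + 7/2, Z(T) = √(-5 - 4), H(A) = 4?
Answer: 15*I/2 ≈ 7.5*I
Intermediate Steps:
Z(T) = 3*I (Z(T) = √(-9) = 3*I)
V = 5/2 (V = -4*¼ + 7*(½) = -1 + 7/2 = 5/2 ≈ 2.5000)
Z(H(4))*V = (3*I)*(5/2) = 15*I/2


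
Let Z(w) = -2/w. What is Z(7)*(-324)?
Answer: 648/7 ≈ 92.571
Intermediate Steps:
Z(7)*(-324) = -2/7*(-324) = 648/7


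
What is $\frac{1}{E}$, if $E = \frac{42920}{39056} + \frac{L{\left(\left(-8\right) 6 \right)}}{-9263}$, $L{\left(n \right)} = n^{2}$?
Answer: $\frac{45221966}{38447867} \approx 1.1762$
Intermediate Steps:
$E = \frac{38447867}{45221966}$ ($E = \frac{42920}{39056} + \frac{\left(\left(-8\right) 6\right)^{2}}{-9263} = 42920 \cdot \frac{1}{39056} + \left(-48\right)^{2} \left(- \frac{1}{9263}\right) = \frac{5365}{4882} + 2304 \left(- \frac{1}{9263}\right) = \frac{5365}{4882} - \frac{2304}{9263} = \frac{38447867}{45221966} \approx 0.8502$)
$\frac{1}{E} = \frac{1}{\frac{38447867}{45221966}} = \frac{45221966}{38447867}$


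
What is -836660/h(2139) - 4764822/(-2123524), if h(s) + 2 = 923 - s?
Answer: 445617785759/646613058 ≈ 689.16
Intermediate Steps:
h(s) = 921 - s (h(s) = -2 + (923 - s) = 921 - s)
-836660/h(2139) - 4764822/(-2123524) = -836660/(921 - 1*2139) - 4764822/(-2123524) = -836660/(921 - 2139) - 4764822*(-1/2123524) = -836660/(-1218) + 2382411/1061762 = -836660*(-1/1218) + 2382411/1061762 = 418330/609 + 2382411/1061762 = 445617785759/646613058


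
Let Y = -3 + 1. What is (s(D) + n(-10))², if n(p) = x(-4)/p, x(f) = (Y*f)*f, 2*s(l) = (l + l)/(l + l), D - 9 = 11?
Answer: 1369/100 ≈ 13.690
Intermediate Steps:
Y = -2
D = 20 (D = 9 + 11 = 20)
s(l) = ½ (s(l) = ((l + l)/(l + l))/2 = ((2*l)/((2*l)))/2 = ((2*l)*(1/(2*l)))/2 = (½)*1 = ½)
x(f) = -2*f² (x(f) = (-2*f)*f = -2*f²)
n(p) = -32/p (n(p) = (-2*(-4)²)/p = (-2*16)/p = -32/p)
(s(D) + n(-10))² = (½ - 32/(-10))² = (½ - 32*(-⅒))² = (½ + 16/5)² = (37/10)² = 1369/100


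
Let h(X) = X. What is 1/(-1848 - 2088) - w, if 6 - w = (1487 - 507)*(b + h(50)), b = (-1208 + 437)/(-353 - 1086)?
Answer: 280471274017/5663904 ≈ 49519.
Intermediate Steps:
b = 771/1439 (b = -771/(-1439) = -771*(-1/1439) = 771/1439 ≈ 0.53579)
w = -71257946/1439 (w = 6 - (1487 - 507)*(771/1439 + 50) = 6 - 980*72721/1439 = 6 - 1*71266580/1439 = 6 - 71266580/1439 = -71257946/1439 ≈ -49519.)
1/(-1848 - 2088) - w = 1/(-1848 - 2088) - 1*(-71257946/1439) = 1/(-3936) + 71257946/1439 = -1/3936 + 71257946/1439 = 280471274017/5663904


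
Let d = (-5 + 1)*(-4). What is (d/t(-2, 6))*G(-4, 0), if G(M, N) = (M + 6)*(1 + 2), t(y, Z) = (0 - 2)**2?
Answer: 24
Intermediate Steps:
t(y, Z) = 4 (t(y, Z) = (-2)**2 = 4)
G(M, N) = 18 + 3*M (G(M, N) = (6 + M)*3 = 18 + 3*M)
d = 16 (d = -4*(-4) = 16)
(d/t(-2, 6))*G(-4, 0) = (16/4)*(18 + 3*(-4)) = ((1/4)*16)*(18 - 12) = 4*6 = 24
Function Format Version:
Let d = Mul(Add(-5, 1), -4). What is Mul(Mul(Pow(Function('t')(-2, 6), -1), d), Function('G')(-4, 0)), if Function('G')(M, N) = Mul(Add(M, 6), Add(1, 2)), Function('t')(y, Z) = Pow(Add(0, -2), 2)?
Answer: 24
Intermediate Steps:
Function('t')(y, Z) = 4 (Function('t')(y, Z) = Pow(-2, 2) = 4)
Function('G')(M, N) = Add(18, Mul(3, M)) (Function('G')(M, N) = Mul(Add(6, M), 3) = Add(18, Mul(3, M)))
d = 16 (d = Mul(-4, -4) = 16)
Mul(Mul(Pow(Function('t')(-2, 6), -1), d), Function('G')(-4, 0)) = Mul(Mul(Pow(4, -1), 16), Add(18, Mul(3, -4))) = Mul(Mul(Rational(1, 4), 16), Add(18, -12)) = Mul(4, 6) = 24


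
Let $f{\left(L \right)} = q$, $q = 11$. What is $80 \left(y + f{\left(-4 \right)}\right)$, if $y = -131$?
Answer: $-9600$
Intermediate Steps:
$f{\left(L \right)} = 11$
$80 \left(y + f{\left(-4 \right)}\right) = 80 \left(-131 + 11\right) = 80 \left(-120\right) = -9600$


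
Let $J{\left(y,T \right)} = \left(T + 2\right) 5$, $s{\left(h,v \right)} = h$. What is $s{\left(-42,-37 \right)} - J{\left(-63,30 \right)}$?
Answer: $-202$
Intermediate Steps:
$J{\left(y,T \right)} = 10 + 5 T$ ($J{\left(y,T \right)} = \left(2 + T\right) 5 = 10 + 5 T$)
$s{\left(-42,-37 \right)} - J{\left(-63,30 \right)} = -42 - \left(10 + 5 \cdot 30\right) = -42 - \left(10 + 150\right) = -42 - 160 = -202$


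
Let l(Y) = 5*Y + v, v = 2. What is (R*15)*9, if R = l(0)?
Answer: 270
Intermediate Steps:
l(Y) = 2 + 5*Y (l(Y) = 5*Y + 2 = 2 + 5*Y)
R = 2 (R = 2 + 5*0 = 2 + 0 = 2)
(R*15)*9 = (2*15)*9 = 30*9 = 270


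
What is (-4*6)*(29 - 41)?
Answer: 288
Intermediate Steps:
(-4*6)*(29 - 41) = -24*(-12) = 288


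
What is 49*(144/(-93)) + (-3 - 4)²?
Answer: -833/31 ≈ -26.871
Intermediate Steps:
49*(144/(-93)) + (-3 - 4)² = 49*(144*(-1/93)) + (-7)² = 49*(-48/31) + 49 = -2352/31 + 49 = -833/31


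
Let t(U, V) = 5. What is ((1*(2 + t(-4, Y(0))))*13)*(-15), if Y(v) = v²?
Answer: -1365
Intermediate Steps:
((1*(2 + t(-4, Y(0))))*13)*(-15) = ((1*(2 + 5))*13)*(-15) = ((1*7)*13)*(-15) = (7*13)*(-15) = 91*(-15) = -1365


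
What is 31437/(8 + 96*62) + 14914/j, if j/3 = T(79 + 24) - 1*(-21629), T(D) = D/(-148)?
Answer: 315043814699/57233683320 ≈ 5.5045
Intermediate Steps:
T(D) = -D/148 (T(D) = D*(-1/148) = -D/148)
j = 9602967/148 (j = 3*(-(79 + 24)/148 - 1*(-21629)) = 3*(-1/148*103 + 21629) = 3*(-103/148 + 21629) = 3*(3200989/148) = 9602967/148 ≈ 64885.)
31437/(8 + 96*62) + 14914/j = 31437/(8 + 96*62) + 14914/(9602967/148) = 31437/(8 + 5952) + 14914*(148/9602967) = 31437/5960 + 2207272/9602967 = 315043814699/57233683320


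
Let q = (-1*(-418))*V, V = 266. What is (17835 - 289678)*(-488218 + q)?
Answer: 102492966290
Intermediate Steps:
q = 111188 (q = -1*(-418)*266 = 418*266 = 111188)
(17835 - 289678)*(-488218 + q) = (17835 - 289678)*(-488218 + 111188) = -271843*(-377030) = 102492966290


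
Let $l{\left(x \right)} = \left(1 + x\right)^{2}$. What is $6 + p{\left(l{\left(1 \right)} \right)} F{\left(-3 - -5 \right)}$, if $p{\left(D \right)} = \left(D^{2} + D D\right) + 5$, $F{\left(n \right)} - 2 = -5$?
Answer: $-105$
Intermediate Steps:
$F{\left(n \right)} = -3$ ($F{\left(n \right)} = 2 - 5 = -3$)
$p{\left(D \right)} = 5 + 2 D^{2}$ ($p{\left(D \right)} = \left(D^{2} + D^{2}\right) + 5 = 2 D^{2} + 5 = 5 + 2 D^{2}$)
$6 + p{\left(l{\left(1 \right)} \right)} F{\left(-3 - -5 \right)} = 6 + \left(5 + 2 \left(\left(1 + 1\right)^{2}\right)^{2}\right) \left(-3\right) = 6 + \left(5 + 2 \left(2^{2}\right)^{2}\right) \left(-3\right) = 6 + \left(5 + 2 \cdot 4^{2}\right) \left(-3\right) = 6 + \left(5 + 2 \cdot 16\right) \left(-3\right) = 6 + \left(5 + 32\right) \left(-3\right) = 6 + 37 \left(-3\right) = 6 - 111 = -105$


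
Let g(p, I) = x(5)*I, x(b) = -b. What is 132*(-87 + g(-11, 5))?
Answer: -14784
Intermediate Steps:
g(p, I) = -5*I (g(p, I) = (-1*5)*I = -5*I)
132*(-87 + g(-11, 5)) = 132*(-87 - 5*5) = 132*(-87 - 25) = 132*(-112) = -14784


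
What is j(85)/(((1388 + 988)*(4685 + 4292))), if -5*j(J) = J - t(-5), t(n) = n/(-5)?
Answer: -7/8887230 ≈ -7.8765e-7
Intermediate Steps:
t(n) = -n/5 (t(n) = n*(-⅕) = -n/5)
j(J) = ⅕ - J/5 (j(J) = -(J - (-1)*(-5)/5)/5 = -(J - 1*1)/5 = -(J - 1)/5 = -(-1 + J)/5 = ⅕ - J/5)
j(85)/(((1388 + 988)*(4685 + 4292))) = (⅕ - ⅕*85)/(((1388 + 988)*(4685 + 4292))) = (⅕ - 17)/((2376*8977)) = -84/5/21329352 = -84/5*1/21329352 = -7/8887230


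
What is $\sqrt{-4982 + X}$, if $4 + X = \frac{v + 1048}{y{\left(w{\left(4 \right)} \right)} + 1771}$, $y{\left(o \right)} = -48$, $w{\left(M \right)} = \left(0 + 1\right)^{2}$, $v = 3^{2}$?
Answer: $\frac{i \sqrt{14800261583}}{1723} \approx 70.607 i$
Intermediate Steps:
$v = 9$
$w{\left(M \right)} = 1$ ($w{\left(M \right)} = 1^{2} = 1$)
$X = - \frac{5835}{1723}$ ($X = -4 + \frac{9 + 1048}{-48 + 1771} = -4 + \frac{1057}{1723} = - \frac{5835}{1723} \approx -3.3865$)
$\sqrt{-4982 + X} = \sqrt{-4982 - \frac{5835}{1723}} = \sqrt{- \frac{8589821}{1723}} = \frac{i \sqrt{14800261583}}{1723}$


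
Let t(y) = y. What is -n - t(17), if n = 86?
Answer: -103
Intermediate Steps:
-n - t(17) = -1*86 - 1*17 = -86 - 17 = -103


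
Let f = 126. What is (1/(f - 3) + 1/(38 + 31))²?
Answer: 4096/8003241 ≈ 0.00051179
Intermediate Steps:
(1/(f - 3) + 1/(38 + 31))² = (1/(126 - 3) + 1/(38 + 31))² = (1/123 + 1/69)² = (64/2829)² = 4096/8003241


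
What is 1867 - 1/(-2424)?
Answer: 4525609/2424 ≈ 1867.0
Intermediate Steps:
1867 - 1/(-2424) = 1867 - 1*(-1/2424) = 1867 + 1/2424 = 4525609/2424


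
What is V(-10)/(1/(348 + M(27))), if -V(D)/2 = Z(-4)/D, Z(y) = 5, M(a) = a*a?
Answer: 1077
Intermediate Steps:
M(a) = a²
V(D) = -10/D
V(-10)/(1/(348 + M(27))) = (-10/(-10))/(1/(348 + 27²)) = (-10*(-⅒))/(1/(348 + 729)) = 1/1/1077 = 1/(1/1077) = 1*1077 = 1077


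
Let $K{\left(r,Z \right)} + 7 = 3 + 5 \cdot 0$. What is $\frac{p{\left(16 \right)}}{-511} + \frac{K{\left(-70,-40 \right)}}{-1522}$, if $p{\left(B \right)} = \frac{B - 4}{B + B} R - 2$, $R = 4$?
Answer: $\frac{2805}{777742} \approx 0.0036066$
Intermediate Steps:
$K{\left(r,Z \right)} = -4$ ($K{\left(r,Z \right)} = -7 + \left(3 + 5 \cdot 0\right) = -7 + \left(3 + 0\right) = -7 + 3 = -4$)
$p{\left(B \right)} = -2 + \frac{2 \left(-4 + B\right)}{B}$ ($p{\left(B \right)} = \frac{B - 4}{B + B} 4 - 2 = \frac{-4 + B}{2 B} 4 - 2 = \frac{2 \left(-4 + B\right)}{B} - 2 = -2 + \frac{2 \left(-4 + B\right)}{B}$)
$\frac{p{\left(16 \right)}}{-511} + \frac{K{\left(-70,-40 \right)}}{-1522} = \frac{\left(-8\right) \frac{1}{16}}{-511} - \frac{4}{-1522} = \left(-8\right) \frac{1}{16} \left(- \frac{1}{511}\right) - - \frac{2}{761} = \left(- \frac{1}{2}\right) \left(- \frac{1}{511}\right) + \frac{2}{761} = \frac{1}{1022} + \frac{2}{761} = \frac{2805}{777742}$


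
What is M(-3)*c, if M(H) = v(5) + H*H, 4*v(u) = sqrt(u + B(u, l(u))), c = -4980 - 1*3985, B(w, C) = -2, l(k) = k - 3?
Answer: -80685 - 8965*sqrt(3)/4 ≈ -84567.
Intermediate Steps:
l(k) = -3 + k
c = -8965 (c = -4980 - 3985 = -8965)
v(u) = sqrt(-2 + u)/4 (v(u) = sqrt(u - 2)/4 = sqrt(-2 + u)/4)
M(H) = H**2 + sqrt(3)/4 (M(H) = sqrt(-2 + 5)/4 + H*H = sqrt(3)/4 + H**2 = H**2 + sqrt(3)/4)
M(-3)*c = ((-3)**2 + sqrt(3)/4)*(-8965) = (9 + sqrt(3)/4)*(-8965) = -80685 - 8965*sqrt(3)/4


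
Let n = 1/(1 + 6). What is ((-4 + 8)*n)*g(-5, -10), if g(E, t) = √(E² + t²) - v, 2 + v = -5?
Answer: 4 + 20*√5/7 ≈ 10.389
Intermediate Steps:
v = -7 (v = -2 - 5 = -7)
n = ⅐ (n = 1/7 = ⅐ ≈ 0.14286)
g(E, t) = 7 + √(E² + t²) (g(E, t) = √(E² + t²) - 1*(-7) = √(E² + t²) + 7 = 7 + √(E² + t²))
((-4 + 8)*n)*g(-5, -10) = ((-4 + 8)*(⅐))*(7 + √((-5)² + (-10)²)) = (4*(⅐))*(7 + √(25 + 100)) = 4*(7 + √125)/7 = 4*(7 + 5*√5)/7 = 4 + 20*√5/7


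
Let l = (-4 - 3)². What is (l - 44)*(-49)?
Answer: -245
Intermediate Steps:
l = 49 (l = (-7)² = 49)
(l - 44)*(-49) = (49 - 44)*(-49) = 5*(-49) = -245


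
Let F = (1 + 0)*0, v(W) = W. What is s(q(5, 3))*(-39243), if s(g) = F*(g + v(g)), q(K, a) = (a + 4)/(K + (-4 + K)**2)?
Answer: 0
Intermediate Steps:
q(K, a) = (4 + a)/(K + (-4 + K)**2)
F = 0 (F = 1*0 = 0)
s(g) = 0 (s(g) = 0*(g + g) = 0*(2*g) = 0)
s(q(5, 3))*(-39243) = 0*(-39243) = 0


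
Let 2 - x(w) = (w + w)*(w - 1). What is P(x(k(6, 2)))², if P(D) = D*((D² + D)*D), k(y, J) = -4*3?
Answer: 84739738965561000000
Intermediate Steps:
k(y, J) = -12
x(w) = 2 - 2*w*(-1 + w) (x(w) = 2 - (w + w)*(w - 1) = 2 - 2*w*(-1 + w))
P(D) = D²*(D + D²) (P(D) = D*((D + D²)*D) = D*(D*(D + D²)) = D²*(D + D²))
P(x(k(6, 2)))² = ((2 - 2*(-12)² + 2*(-12))³*(1 + (2 - 2*(-12)² + 2*(-12))))² = ((2 - 2*144 - 24)³*(1 + (2 - 2*144 - 24)))² = ((2 - 288 - 24)³*(1 + (2 - 288 - 24)))² = ((-310)³*(1 - 310))² = (-29791000*(-309))² = 9205419000² = 84739738965561000000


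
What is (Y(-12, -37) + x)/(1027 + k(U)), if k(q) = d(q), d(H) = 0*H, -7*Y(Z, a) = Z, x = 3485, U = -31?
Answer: 24407/7189 ≈ 3.3950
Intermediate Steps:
Y(Z, a) = -Z/7
d(H) = 0
k(q) = 0
(Y(-12, -37) + x)/(1027 + k(U)) = (-⅐*(-12) + 3485)/(1027 + 0) = (12/7 + 3485)/1027 = (24407/7)*(1/1027) = 24407/7189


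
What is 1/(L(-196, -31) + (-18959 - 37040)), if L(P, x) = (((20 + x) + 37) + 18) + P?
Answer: -1/56151 ≈ -1.7809e-5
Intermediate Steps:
L(P, x) = 75 + P + x (L(P, x) = ((57 + x) + 18) + P = (75 + x) + P = 75 + P + x)
1/(L(-196, -31) + (-18959 - 37040)) = 1/((75 - 196 - 31) + (-18959 - 37040)) = 1/(-152 - 55999) = 1/(-56151) = -1/56151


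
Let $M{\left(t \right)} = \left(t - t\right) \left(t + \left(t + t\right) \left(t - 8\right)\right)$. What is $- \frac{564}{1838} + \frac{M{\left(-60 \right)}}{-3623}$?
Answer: $- \frac{282}{919} \approx -0.30686$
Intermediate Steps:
$M{\left(t \right)} = 0$ ($M{\left(t \right)} = 0 \left(t + 2 t \left(-8 + t\right)\right) = 0$)
$- \frac{564}{1838} + \frac{M{\left(-60 \right)}}{-3623} = - \frac{564}{1838} + \frac{0}{-3623} = \left(-564\right) \frac{1}{1838} + 0 \left(- \frac{1}{3623}\right) = - \frac{282}{919} + 0 = - \frac{282}{919}$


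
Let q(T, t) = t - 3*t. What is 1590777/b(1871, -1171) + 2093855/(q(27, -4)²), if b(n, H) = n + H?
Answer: 391877057/11200 ≈ 34989.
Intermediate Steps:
q(T, t) = -2*t
b(n, H) = H + n
1590777/b(1871, -1171) + 2093855/(q(27, -4)²) = 1590777/(-1171 + 1871) + 2093855/((-2*(-4))²) = 1590777/700 + 2093855/(8²) = 1590777*(1/700) + 2093855/64 = 1590777/700 + 2093855*(1/64) = 1590777/700 + 2093855/64 = 391877057/11200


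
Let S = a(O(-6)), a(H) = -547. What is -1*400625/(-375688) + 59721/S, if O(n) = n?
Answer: -22217321173/205501336 ≈ -108.11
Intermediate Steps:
S = -547
-1*400625/(-375688) + 59721/S = -1*400625/(-375688) + 59721/(-547) = -400625*(-1/375688) + 59721*(-1/547) = 400625/375688 - 59721/547 = -22217321173/205501336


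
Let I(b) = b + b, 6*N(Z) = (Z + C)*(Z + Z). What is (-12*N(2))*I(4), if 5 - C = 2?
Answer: -320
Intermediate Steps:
C = 3 (C = 5 - 1*2 = 5 - 2 = 3)
N(Z) = Z*(3 + Z)/3 (N(Z) = ((Z + 3)*(Z + Z))/6 = ((3 + Z)*(2*Z))/6 = (2*Z*(3 + Z))/6 = Z*(3 + Z)/3)
I(b) = 2*b
(-12*N(2))*I(4) = (-4*2*(3 + 2))*(2*4) = -4*2*5*8 = -12*10/3*8 = -40*8 = -320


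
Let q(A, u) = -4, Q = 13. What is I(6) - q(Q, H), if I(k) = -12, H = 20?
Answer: -8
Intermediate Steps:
I(6) - q(Q, H) = -12 - 1*(-4) = -12 + 4 = -8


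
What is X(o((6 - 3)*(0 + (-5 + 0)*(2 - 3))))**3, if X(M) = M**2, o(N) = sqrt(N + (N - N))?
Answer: 3375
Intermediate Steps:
o(N) = sqrt(N) (o(N) = sqrt(N + 0) = sqrt(N))
X(o((6 - 3)*(0 + (-5 + 0)*(2 - 3))))**3 = ((sqrt((6 - 3)*(0 + (-5 + 0)*(2 - 3))))**2)**3 = ((sqrt(3*(0 - 5*(-1))))**2)**3 = ((sqrt(3*(0 + 5)))**2)**3 = ((sqrt(3*5))**2)**3 = ((sqrt(15))**2)**3 = 15**3 = 3375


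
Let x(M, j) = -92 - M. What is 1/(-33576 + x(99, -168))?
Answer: -1/33767 ≈ -2.9615e-5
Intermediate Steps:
1/(-33576 + x(99, -168)) = 1/(-33576 + (-92 - 1*99)) = 1/(-33576 + (-92 - 99)) = 1/(-33576 - 191) = 1/(-33767) = -1/33767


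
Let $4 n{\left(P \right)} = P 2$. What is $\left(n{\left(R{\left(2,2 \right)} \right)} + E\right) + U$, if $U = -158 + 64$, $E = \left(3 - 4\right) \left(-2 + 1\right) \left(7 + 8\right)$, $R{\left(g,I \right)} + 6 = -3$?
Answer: $- \frac{167}{2} \approx -83.5$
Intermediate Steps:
$R{\left(g,I \right)} = -9$ ($R{\left(g,I \right)} = -6 - 3 = -9$)
$n{\left(P \right)} = \frac{P}{2}$ ($n{\left(P \right)} = \frac{P 2}{4} = \frac{2 P}{4} = \frac{P}{2}$)
$E = 15$ ($E = \left(-1\right) \left(-1\right) 15 = 1 \cdot 15 = 15$)
$U = -94$
$\left(n{\left(R{\left(2,2 \right)} \right)} + E\right) + U = \left(\frac{1}{2} \left(-9\right) + 15\right) - 94 = \left(- \frac{9}{2} + 15\right) - 94 = \frac{21}{2} - 94 = - \frac{167}{2}$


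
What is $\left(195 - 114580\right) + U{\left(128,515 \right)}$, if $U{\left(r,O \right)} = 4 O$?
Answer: $-112325$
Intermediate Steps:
$\left(195 - 114580\right) + U{\left(128,515 \right)} = \left(195 - 114580\right) + 4 \cdot 515 = -114385 + 2060 = -112325$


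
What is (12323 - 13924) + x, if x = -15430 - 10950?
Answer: -27981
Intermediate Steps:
x = -26380
(12323 - 13924) + x = (12323 - 13924) - 26380 = -1601 - 26380 = -27981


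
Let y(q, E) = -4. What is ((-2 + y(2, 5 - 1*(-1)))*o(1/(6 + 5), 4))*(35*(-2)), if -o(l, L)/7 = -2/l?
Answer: 64680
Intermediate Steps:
o(l, L) = 14/l (o(l, L) = -(-14)/l = 14/l)
((-2 + y(2, 5 - 1*(-1)))*o(1/(6 + 5), 4))*(35*(-2)) = ((-2 - 4)*(14/(1/(6 + 5))))*(35*(-2)) = -84/(1/11)*(-70) = -84/1/11*(-70) = -84*11*(-70) = -6*154*(-70) = -924*(-70) = 64680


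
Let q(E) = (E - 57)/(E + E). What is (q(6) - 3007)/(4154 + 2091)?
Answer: -2409/4996 ≈ -0.48219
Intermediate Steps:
q(E) = (-57 + E)/(2*E) (q(E) = (-57 + E)/((2*E)) = (-57 + E)*(1/(2*E)) = (-57 + E)/(2*E))
(q(6) - 3007)/(4154 + 2091) = ((1/2)*(-57 + 6)/6 - 3007)/(4154 + 2091) = ((1/2)*(1/6)*(-51) - 3007)/6245 = (-17/4 - 3007)*(1/6245) = -12045/4*1/6245 = -2409/4996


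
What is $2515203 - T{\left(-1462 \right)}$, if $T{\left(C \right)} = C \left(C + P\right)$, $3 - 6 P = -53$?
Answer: $\frac{1174213}{3} \approx 3.914 \cdot 10^{5}$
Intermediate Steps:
$P = \frac{28}{3}$ ($P = \frac{1}{2} - - \frac{53}{6} = \frac{1}{2} + \frac{53}{6} = \frac{28}{3} \approx 9.3333$)
$T{\left(C \right)} = C \left(\frac{28}{3} + C\right)$ ($T{\left(C \right)} = C \left(C + \frac{28}{3}\right) = C \left(\frac{28}{3} + C\right)$)
$2515203 - T{\left(-1462 \right)} = 2515203 - \frac{1}{3} \left(-1462\right) \left(28 + 3 \left(-1462\right)\right) = 2515203 - \frac{1}{3} \left(-1462\right) \left(28 - 4386\right) = 2515203 - \frac{1}{3} \left(-1462\right) \left(-4358\right) = 2515203 - \frac{6371396}{3} = \frac{1174213}{3}$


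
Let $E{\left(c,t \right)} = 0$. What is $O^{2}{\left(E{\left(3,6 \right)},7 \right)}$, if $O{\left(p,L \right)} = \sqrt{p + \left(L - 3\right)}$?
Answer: $4$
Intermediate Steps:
$O{\left(p,L \right)} = \sqrt{-3 + L + p}$ ($O{\left(p,L \right)} = \sqrt{p + \left(-3 + L\right)} = \sqrt{-3 + L + p}$)
$O^{2}{\left(E{\left(3,6 \right)},7 \right)} = \left(\sqrt{-3 + 7 + 0}\right)^{2} = \left(\sqrt{4}\right)^{2} = 2^{2} = 4$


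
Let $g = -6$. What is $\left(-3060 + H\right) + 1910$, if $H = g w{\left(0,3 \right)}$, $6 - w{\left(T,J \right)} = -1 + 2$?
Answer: $-1180$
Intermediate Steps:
$w{\left(T,J \right)} = 5$ ($w{\left(T,J \right)} = 6 - \left(-1 + 2\right) = 6 - 1 = 5$)
$H = -30$ ($H = \left(-6\right) 5 = -30$)
$\left(-3060 + H\right) + 1910 = \left(-3060 - 30\right) + 1910 = -3090 + 1910 = -1180$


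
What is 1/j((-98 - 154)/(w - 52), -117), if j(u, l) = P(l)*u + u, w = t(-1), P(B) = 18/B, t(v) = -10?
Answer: 403/1386 ≈ 0.29076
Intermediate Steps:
w = -10
j(u, l) = u + 18*u/l (j(u, l) = (18/l)*u + u = 18*u/l + u = u + 18*u/l)
1/j((-98 - 154)/(w - 52), -117) = 1/(((-98 - 154)/(-10 - 52))*(18 - 117)/(-117)) = 1/(-252/(-62)*(-1/117)*(-99)) = 1/(-252*(-1/62)*(-1/117)*(-99)) = 1/((126/31)*(-1/117)*(-99)) = 1/(1386/403) = 403/1386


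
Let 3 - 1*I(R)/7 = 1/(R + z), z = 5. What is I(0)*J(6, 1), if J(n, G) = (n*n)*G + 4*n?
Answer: 1176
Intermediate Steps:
I(R) = 21 - 7/(5 + R) (I(R) = 21 - 7/(R + 5) = 21 - 7/(5 + R))
J(n, G) = 4*n + G*n² (J(n, G) = n²*G + 4*n = G*n² + 4*n = 4*n + G*n²)
I(0)*J(6, 1) = (7*(14 + 3*0)/(5 + 0))*(6*(4 + 1*6)) = (7*(14 + 0)/5)*(6*(4 + 6)) = (7*(⅕)*14)*(6*10) = (98/5)*60 = 1176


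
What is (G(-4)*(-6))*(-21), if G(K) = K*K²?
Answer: -8064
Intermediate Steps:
G(K) = K³
(G(-4)*(-6))*(-21) = ((-4)³*(-6))*(-21) = -64*(-6)*(-21) = 384*(-21) = -8064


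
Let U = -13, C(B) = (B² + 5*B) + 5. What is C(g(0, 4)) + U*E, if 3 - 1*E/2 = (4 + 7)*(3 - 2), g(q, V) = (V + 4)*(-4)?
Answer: 1077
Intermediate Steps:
g(q, V) = -16 - 4*V (g(q, V) = (4 + V)*(-4) = -16 - 4*V)
C(B) = 5 + B² + 5*B
E = -16 (E = 6 - 2*(4 + 7)*(3 - 2) = 6 - 22 = -16)
C(g(0, 4)) + U*E = (5 + (-16 - 4*4)² + 5*(-16 - 4*4)) - 13*(-16) = (5 + (-16 - 16)² + 5*(-16 - 16)) + 208 = (5 + (-32)² + 5*(-32)) + 208 = (5 + 1024 - 160) + 208 = 869 + 208 = 1077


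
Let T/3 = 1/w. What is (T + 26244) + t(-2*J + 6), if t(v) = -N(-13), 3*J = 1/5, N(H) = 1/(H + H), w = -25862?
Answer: 4411701578/168103 ≈ 26244.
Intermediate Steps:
N(H) = 1/(2*H)
T = -3/25862 (T = 3/(-25862) = 3*(-1/25862) = -3/25862 ≈ -0.00011600)
J = 1/15 (J = (⅓)/5 = (⅓)*(⅕) = 1/15 ≈ 0.066667)
t(v) = 1/26 (t(v) = -1/(2*(-13)) = -(-1)/(2*13) = -1*(-1/26) = 1/26)
(T + 26244) + t(-2*J + 6) = (-3/25862 + 26244) + 1/26 = 678722325/25862 + 1/26 = 4411701578/168103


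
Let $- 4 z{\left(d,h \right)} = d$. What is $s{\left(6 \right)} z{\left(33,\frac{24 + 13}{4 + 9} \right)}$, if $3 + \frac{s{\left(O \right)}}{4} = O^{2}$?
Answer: $-1089$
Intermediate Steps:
$z{\left(d,h \right)} = - \frac{d}{4}$
$s{\left(O \right)} = -12 + 4 O^{2}$
$s{\left(6 \right)} z{\left(33,\frac{24 + 13}{4 + 9} \right)} = \left(-12 + 4 \cdot 6^{2}\right) \left(\left(- \frac{1}{4}\right) 33\right) = \left(-12 + 4 \cdot 36\right) \left(- \frac{33}{4}\right) = \left(-12 + 144\right) \left(- \frac{33}{4}\right) = 132 \left(- \frac{33}{4}\right) = -1089$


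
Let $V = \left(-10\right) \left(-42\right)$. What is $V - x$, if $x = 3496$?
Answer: $-3076$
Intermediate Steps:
$V = 420$
$V - x = 420 - 3496 = -3076$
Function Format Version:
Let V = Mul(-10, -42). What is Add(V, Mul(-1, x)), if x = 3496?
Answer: -3076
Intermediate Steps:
V = 420
Add(V, Mul(-1, x)) = Add(420, Mul(-1, 3496)) = Add(420, -3496) = -3076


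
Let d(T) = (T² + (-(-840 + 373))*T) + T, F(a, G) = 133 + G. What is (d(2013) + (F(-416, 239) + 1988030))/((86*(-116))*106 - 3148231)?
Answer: -6982655/4205687 ≈ -1.6603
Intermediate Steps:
d(T) = T² + 468*T (d(T) = (T² + (-1*(-467))*T) + T = (T² + 467*T) + T = T² + 468*T)
(d(2013) + (F(-416, 239) + 1988030))/((86*(-116))*106 - 3148231) = (2013*(468 + 2013) + ((133 + 239) + 1988030))/((86*(-116))*106 - 3148231) = (2013*2481 + (372 + 1988030))/(-9976*106 - 3148231) = (4994253 + 1988402)/(-1057456 - 3148231) = 6982655/(-4205687) = 6982655*(-1/4205687) = -6982655/4205687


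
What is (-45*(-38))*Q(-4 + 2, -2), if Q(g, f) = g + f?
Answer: -6840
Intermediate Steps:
Q(g, f) = f + g
(-45*(-38))*Q(-4 + 2, -2) = (-45*(-38))*(-2 + (-4 + 2)) = 1710*(-2 - 2) = 1710*(-4) = -6840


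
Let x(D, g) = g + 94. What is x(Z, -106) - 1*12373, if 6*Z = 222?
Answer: -12385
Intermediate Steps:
Z = 37 (Z = (⅙)*222 = 37)
x(D, g) = 94 + g
x(Z, -106) - 1*12373 = (94 - 106) - 1*12373 = -12 - 12373 = -12385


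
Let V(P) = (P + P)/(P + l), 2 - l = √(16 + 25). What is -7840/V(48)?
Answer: -12250/3 + 245*√41/3 ≈ -3560.4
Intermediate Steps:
l = 2 - √41 (l = 2 - √(16 + 25) = 2 - √41 ≈ -4.4031)
V(P) = 2*P/(2 + P - √41) (V(P) = (P + P)/(P + (2 - √41)) = (2*P)/(2 + P - √41) = 2*P/(2 + P - √41))
-7840/V(48) = -(12250/3 - 245*√41/3) = -7840*(25/48 - √41/96) = -12250/3 + 245*√41/3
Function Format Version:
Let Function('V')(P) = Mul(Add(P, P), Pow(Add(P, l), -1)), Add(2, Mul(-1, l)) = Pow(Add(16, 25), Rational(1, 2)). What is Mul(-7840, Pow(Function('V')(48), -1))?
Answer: Add(Rational(-12250, 3), Mul(Rational(245, 3), Pow(41, Rational(1, 2)))) ≈ -3560.4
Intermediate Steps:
l = Add(2, Mul(-1, Pow(41, Rational(1, 2)))) (l = Add(2, Mul(-1, Pow(Add(16, 25), Rational(1, 2)))) = Add(2, Mul(-1, Pow(41, Rational(1, 2)))) ≈ -4.4031)
Function('V')(P) = Mul(2, P, Pow(Add(2, P, Mul(-1, Pow(41, Rational(1, 2)))), -1)) (Function('V')(P) = Mul(Add(P, P), Pow(Add(P, Add(2, Mul(-1, Pow(41, Rational(1, 2))))), -1)) = Mul(Mul(2, P), Pow(Add(2, P, Mul(-1, Pow(41, Rational(1, 2)))), -1)) = Mul(2, P, Pow(Add(2, P, Mul(-1, Pow(41, Rational(1, 2)))), -1)))
Mul(-7840, Pow(Function('V')(48), -1)) = Mul(-7840, Pow(Mul(2, 48, Pow(Add(2, 48, Mul(-1, Pow(41, Rational(1, 2)))), -1)), -1)) = Mul(-7840, Pow(Mul(2, 48, Pow(Add(50, Mul(-1, Pow(41, Rational(1, 2)))), -1)), -1)) = Mul(-7840, Pow(Mul(96, Pow(Add(50, Mul(-1, Pow(41, Rational(1, 2)))), -1)), -1)) = Mul(-7840, Add(Rational(25, 48), Mul(Rational(-1, 96), Pow(41, Rational(1, 2))))) = Add(Rational(-12250, 3), Mul(Rational(245, 3), Pow(41, Rational(1, 2))))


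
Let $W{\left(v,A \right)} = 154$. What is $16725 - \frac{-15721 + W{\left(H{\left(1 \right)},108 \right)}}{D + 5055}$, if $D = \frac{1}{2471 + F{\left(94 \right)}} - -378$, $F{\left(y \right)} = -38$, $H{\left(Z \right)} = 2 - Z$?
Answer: $\frac{221117119761}{13218490} \approx 16728.0$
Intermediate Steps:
$D = \frac{919675}{2433}$ ($D = \frac{1}{2471 - 38} - -378 = \frac{1}{2433} + 378 = \frac{919675}{2433} \approx 378.0$)
$16725 - \frac{-15721 + W{\left(H{\left(1 \right)},108 \right)}}{D + 5055} = 16725 - \frac{-15721 + 154}{\frac{919675}{2433} + 5055} = 16725 - - \frac{15567}{\frac{13218490}{2433}} = 16725 - \left(-15567\right) \frac{2433}{13218490} = 16725 - - \frac{37874511}{13218490} = 16725 + \frac{37874511}{13218490} = \frac{221117119761}{13218490}$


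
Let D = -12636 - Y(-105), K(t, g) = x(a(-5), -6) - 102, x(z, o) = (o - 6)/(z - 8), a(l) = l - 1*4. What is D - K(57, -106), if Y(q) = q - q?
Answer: -213090/17 ≈ -12535.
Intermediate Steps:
a(l) = -4 + l (a(l) = l - 4 = -4 + l)
x(z, o) = (-6 + o)/(-8 + z)
Y(q) = 0
K(t, g) = -1722/17 (K(t, g) = (-6 - 6)/(-8 + (-4 - 5)) - 102 = -12/(-8 - 9) - 102 = -12/(-17) - 102 = -1/17*(-12) - 102 = 12/17 - 102 = -1722/17)
D = -12636 (D = -12636 - 1*0 = -12636 + 0 = -12636)
D - K(57, -106) = -12636 - 1*(-1722/17) = -12636 + 1722/17 = -213090/17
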